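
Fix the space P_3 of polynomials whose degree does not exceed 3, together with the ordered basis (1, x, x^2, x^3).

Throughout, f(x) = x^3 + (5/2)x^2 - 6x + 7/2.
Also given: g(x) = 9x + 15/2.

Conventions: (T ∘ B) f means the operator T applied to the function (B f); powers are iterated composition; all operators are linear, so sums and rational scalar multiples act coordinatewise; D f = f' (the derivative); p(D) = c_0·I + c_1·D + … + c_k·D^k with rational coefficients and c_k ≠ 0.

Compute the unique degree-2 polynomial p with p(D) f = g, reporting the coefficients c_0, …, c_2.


D^0 f = x^3 + (5/2)x^2 - 6x + 7/2
D^1 f = 3x^2 + 5x - 6
D^2 f = 6x + 5
matching coefficients of g against c_0 f + c_1 Df + … from the top degree down determines the c_i
solution: c_0 = 0, c_1 = 0, c_2 = 3/2

c_0 = 0, c_1 = 0, c_2 = 3/2


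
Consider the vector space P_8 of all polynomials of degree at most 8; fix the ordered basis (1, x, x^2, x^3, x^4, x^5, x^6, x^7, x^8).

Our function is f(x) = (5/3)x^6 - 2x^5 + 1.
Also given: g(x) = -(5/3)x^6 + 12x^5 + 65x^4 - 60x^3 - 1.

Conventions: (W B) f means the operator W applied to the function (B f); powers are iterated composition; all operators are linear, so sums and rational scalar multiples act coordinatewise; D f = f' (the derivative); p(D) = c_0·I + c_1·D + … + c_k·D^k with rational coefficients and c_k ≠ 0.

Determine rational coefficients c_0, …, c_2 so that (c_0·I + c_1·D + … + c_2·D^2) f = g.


D^0 f = (5/3)x^6 - 2x^5 + 1
D^1 f = 10x^5 - 10x^4
D^2 f = 50x^4 - 40x^3
matching coefficients of g against c_0 f + c_1 Df + … from the top degree down determines the c_i
solution: c_0 = -1, c_1 = 1, c_2 = 3/2

c_0 = -1, c_1 = 1, c_2 = 3/2


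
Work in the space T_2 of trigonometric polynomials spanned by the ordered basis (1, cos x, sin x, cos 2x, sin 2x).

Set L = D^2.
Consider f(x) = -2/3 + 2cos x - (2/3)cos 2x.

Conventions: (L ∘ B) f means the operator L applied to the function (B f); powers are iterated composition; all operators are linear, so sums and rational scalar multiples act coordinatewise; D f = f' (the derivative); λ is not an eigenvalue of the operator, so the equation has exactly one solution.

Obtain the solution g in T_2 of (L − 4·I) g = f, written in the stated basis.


g(x) = 1/6 - (2/5)cos x + (1/12)cos 2x

write g with unknown coordinates in the stated basis and equate coefficients in (L − 4·I) g = f
solving from the highest basis element down gives g = 1/6 - (2/5)cos x + (1/12)cos 2x
check: L g = (2/5)cos x - (1/3)cos 2x
so L g − 4·g = -2/3 + 2cos x - (2/3)cos 2x = f ✓


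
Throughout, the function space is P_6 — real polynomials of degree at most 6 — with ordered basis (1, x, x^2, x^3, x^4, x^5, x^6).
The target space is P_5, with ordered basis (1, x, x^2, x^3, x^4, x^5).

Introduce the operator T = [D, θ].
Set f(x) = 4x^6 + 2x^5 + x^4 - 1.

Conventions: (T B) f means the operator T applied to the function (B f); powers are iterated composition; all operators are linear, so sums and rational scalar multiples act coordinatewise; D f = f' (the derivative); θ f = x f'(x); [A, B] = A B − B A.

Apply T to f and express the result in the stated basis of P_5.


θ f = 24x^6 + 10x^5 + 4x^4
D θ f = 144x^5 + 50x^4 + 16x^3
D f = 24x^5 + 10x^4 + 4x^3
θ D f = 120x^5 + 40x^4 + 12x^3
[D, θ] f = 24x^5 + 10x^4 + 4x^3

g(x) = 24x^5 + 10x^4 + 4x^3


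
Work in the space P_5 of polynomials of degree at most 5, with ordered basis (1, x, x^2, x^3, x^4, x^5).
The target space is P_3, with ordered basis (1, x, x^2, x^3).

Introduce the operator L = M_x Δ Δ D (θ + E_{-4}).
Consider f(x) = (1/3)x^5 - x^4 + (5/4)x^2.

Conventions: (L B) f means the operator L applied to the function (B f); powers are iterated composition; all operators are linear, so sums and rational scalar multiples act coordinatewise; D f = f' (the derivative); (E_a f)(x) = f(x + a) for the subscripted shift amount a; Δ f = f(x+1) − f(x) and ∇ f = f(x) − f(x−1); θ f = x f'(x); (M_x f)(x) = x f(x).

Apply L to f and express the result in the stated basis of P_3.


g(x) = 120x^3 - 40x^2 + 276x

θ f = (5/3)x^5 - 4x^4 + (5/2)x^2
E_{-4} f = (1/3)x^5 - (23/3)x^4 + (208/3)x^3 - (3697/12)x^2 + (2018/3)x - 1732/3
(θ + E_{-4}) f = 2x^5 - (35/3)x^4 + (208/3)x^3 - (3667/12)x^2 + (2018/3)x - 1732/3
D (θ + E_{-4}) f = 10x^4 - (140/3)x^3 + 208x^2 - (3667/6)x + 2018/3
Δ D (θ + E_{-4}) f = 40x^3 - 80x^2 + 316x - 2639/6
Δ (Δ D) (θ + E_{-4}) f = 120x^2 - 40x + 276
M_x Δ (Δ D) (θ + E_{-4}) f = 120x^3 - 40x^2 + 276x


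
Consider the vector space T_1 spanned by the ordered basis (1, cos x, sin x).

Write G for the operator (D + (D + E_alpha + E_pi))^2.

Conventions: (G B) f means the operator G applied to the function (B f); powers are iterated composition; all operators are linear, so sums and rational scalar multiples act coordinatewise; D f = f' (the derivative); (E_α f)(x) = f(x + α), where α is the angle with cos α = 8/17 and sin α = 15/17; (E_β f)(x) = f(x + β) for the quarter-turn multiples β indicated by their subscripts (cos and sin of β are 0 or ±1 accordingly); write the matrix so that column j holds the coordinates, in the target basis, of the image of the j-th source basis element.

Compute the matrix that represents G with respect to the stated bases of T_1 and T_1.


image of 1: 4
image of cos x: -(2320/289)cos x + (882/289)sin x
image of sin x: -(882/289)cos x - (2320/289)sin x
each image's coordinates form column j of the matrix

the matrix is [[4, 0, 0]; [0, -2320/289, -882/289]; [0, 882/289, -2320/289]] (rows listed top to bottom)


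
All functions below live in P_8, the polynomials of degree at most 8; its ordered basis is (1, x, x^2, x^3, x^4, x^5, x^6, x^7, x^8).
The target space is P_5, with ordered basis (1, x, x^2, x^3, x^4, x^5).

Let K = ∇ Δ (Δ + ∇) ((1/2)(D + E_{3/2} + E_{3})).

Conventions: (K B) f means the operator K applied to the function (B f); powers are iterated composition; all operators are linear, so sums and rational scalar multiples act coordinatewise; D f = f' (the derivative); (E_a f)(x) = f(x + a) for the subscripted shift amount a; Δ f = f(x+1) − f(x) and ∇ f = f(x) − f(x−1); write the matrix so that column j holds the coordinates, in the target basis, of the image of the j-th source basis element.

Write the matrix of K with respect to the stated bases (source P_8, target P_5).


the matrix is [[0, 0, 0, 12, 132, 735, 4635, 203301/8, 281547/2]; [0, 0, 0, 0, 48, 660, 4410, 32445, 203301]; [0, 0, 0, 0, 0, 120, 1980, 15435, 129780]; [0, 0, 0, 0, 0, 0, 240, 4620, 41160]; [0, 0, 0, 0, 0, 0, 0, 420, 9240]; [0, 0, 0, 0, 0, 0, 0, 0, 672]] (rows listed top to bottom)

image of 1: 0
image of x: 0
image of x^2: 0
image of x^3: 12
image of x^4: 48x + 132
image of x^5: 120x^2 + 660x + 735
image of x^6: 240x^3 + 1980x^2 + 4410x + 4635
image of x^7: 420x^4 + 4620x^3 + 15435x^2 + 32445x + 203301/8
image of x^8: 672x^5 + 9240x^4 + 41160x^3 + 129780x^2 + 203301x + 281547/2
each image's coordinates form column j of the matrix


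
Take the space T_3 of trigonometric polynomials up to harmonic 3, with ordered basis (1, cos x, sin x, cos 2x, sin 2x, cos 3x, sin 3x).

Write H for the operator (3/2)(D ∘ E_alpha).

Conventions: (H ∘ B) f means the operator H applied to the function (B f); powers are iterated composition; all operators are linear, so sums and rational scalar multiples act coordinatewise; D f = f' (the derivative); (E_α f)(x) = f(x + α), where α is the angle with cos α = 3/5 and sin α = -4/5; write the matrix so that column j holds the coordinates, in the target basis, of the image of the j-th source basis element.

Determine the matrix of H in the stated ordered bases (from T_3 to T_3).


the matrix is [[0, 0, 0, 0, 0, 0, 0]; [0, 6/5, 9/10, 0, 0, 0, 0]; [0, -9/10, 6/5, 0, 0, 0, 0]; [0, 0, 0, 72/25, -21/25, 0, 0]; [0, 0, 0, 21/25, 72/25, 0, 0]; [0, 0, 0, 0, 0, 198/125, -1053/250]; [0, 0, 0, 0, 0, 1053/250, 198/125]] (rows listed top to bottom)

image of 1: 0
image of cos x: (6/5)cos x - (9/10)sin x
image of sin x: (9/10)cos x + (6/5)sin x
image of cos 2x: (72/25)cos 2x + (21/25)sin 2x
image of sin 2x: -(21/25)cos 2x + (72/25)sin 2x
image of cos 3x: (198/125)cos 3x + (1053/250)sin 3x
image of sin 3x: -(1053/250)cos 3x + (198/125)sin 3x
each image's coordinates form column j of the matrix


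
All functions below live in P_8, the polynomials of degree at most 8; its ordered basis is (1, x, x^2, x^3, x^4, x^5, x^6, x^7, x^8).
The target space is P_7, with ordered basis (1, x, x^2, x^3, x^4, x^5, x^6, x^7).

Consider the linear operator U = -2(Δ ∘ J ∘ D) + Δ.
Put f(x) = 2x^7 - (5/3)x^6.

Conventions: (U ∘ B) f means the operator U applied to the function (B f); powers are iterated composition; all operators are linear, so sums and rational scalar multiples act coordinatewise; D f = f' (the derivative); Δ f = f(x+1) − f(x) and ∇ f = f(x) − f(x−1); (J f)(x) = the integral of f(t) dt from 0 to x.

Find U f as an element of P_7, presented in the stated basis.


D f = 14x^6 - 10x^5
J D f = 2x^7 - (5/3)x^6
Δ J D f = 14x^6 + 32x^5 + 45x^4 + (110/3)x^3 + 17x^2 + 4x + 1/3
(-2(Δ ∘ J ∘ D)) f = -28x^6 - 64x^5 - 90x^4 - (220/3)x^3 - 34x^2 - 8x - 2/3
Δ f = 14x^6 + 32x^5 + 45x^4 + (110/3)x^3 + 17x^2 + 4x + 1/3
(-2(Δ ∘ J ∘ D) + Δ) f = -14x^6 - 32x^5 - 45x^4 - (110/3)x^3 - 17x^2 - 4x - 1/3

g(x) = -14x^6 - 32x^5 - 45x^4 - (110/3)x^3 - 17x^2 - 4x - 1/3


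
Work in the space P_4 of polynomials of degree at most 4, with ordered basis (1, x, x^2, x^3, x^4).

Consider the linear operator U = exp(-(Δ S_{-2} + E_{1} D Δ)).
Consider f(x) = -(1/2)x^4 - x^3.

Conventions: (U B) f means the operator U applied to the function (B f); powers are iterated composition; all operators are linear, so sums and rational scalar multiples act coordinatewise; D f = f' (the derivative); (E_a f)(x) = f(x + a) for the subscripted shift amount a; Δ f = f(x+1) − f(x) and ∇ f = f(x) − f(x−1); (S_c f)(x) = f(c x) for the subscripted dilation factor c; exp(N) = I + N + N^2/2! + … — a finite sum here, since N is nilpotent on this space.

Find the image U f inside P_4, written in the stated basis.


the result is g(x) = -(1/2)x^4 + 31x^3 + 414x^2 - 824x - 1219

order-1 term: 32x^3 + 30x^2 + 32x + 23
order-2 term: 384x^2 + 168x - 74
order-3 term: -1024x - 656
order-4 term: -512
the series for exp(-(Δ S_{-2} + E_{1} D Δ)) f terminates at order 4
exp(-(Δ S_{-2} + E_{1} D Δ)) f = -(1/2)x^4 + 31x^3 + 414x^2 - 824x - 1219


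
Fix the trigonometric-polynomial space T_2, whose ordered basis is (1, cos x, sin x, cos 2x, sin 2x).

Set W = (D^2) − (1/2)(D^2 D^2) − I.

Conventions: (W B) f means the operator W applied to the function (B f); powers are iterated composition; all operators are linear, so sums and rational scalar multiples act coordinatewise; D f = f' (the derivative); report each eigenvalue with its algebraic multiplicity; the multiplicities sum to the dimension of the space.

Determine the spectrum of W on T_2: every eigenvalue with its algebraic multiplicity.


λ = -13 (multiplicity 2), λ = -5/2 (multiplicity 2), λ = -1 (multiplicity 1)

image of 1: -1
image of cos x: -(5/2)cos x
image of sin x: -(5/2)sin x
image of cos 2x: -13cos 2x
image of sin 2x: -13sin 2x
the matrix is diagonal; its diagonal is (-1, -5/2, -5/2, -13, -13)
for a triangular matrix the eigenvalues are the diagonal entries, with algebraic multiplicity their repetition count


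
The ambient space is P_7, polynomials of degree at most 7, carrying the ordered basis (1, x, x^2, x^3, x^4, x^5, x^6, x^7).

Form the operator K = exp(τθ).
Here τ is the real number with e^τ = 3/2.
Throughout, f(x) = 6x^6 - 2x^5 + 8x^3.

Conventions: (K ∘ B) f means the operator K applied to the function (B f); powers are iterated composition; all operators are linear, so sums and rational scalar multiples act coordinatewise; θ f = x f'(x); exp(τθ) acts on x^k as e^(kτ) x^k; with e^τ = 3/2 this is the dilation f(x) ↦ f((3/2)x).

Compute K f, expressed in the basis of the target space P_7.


exp(τθ) x^k = e^(kτ) x^k; with e^τ = 3/2 this sends x^k to (3/2)^k x^k
x^3 ↦ 27/8 x^3
x^5 ↦ 243/32 x^5
x^6 ↦ 729/64 x^6
applying this coordinatewise to f: exp(τθ) f = (2187/32)x^6 - (243/16)x^5 + 27x^3

g(x) = (2187/32)x^6 - (243/16)x^5 + 27x^3


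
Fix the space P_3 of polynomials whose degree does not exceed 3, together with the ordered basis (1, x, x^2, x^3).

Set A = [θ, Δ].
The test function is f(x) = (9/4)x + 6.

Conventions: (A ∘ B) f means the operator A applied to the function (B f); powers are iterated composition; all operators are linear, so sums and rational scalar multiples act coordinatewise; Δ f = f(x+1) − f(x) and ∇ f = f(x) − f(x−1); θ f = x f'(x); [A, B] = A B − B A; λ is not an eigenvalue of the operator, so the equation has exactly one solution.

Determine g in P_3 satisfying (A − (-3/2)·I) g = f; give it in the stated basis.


write g with unknown coordinates in the stated basis and equate coefficients in (A − (-3/2)·I) g = f
solving from the highest basis element down gives g = (3/2)x + 5
check: A g = -3/2
so A g − (-3/2)·g = (9/4)x + 6 = f ✓

g(x) = (3/2)x + 5


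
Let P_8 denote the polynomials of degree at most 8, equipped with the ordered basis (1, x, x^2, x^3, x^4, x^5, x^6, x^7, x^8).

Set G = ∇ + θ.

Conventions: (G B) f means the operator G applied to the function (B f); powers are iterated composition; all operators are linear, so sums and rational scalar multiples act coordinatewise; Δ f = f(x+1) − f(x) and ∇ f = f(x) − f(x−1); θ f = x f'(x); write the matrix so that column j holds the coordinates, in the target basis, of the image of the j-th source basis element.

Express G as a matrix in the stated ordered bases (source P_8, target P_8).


image of 1: 0
image of x: x + 1
image of x^2: 2x^2 + 2x - 1
image of x^3: 3x^3 + 3x^2 - 3x + 1
image of x^4: 4x^4 + 4x^3 - 6x^2 + 4x - 1
image of x^5: 5x^5 + 5x^4 - 10x^3 + 10x^2 - 5x + 1
image of x^6: 6x^6 + 6x^5 - 15x^4 + 20x^3 - 15x^2 + 6x - 1
image of x^7: 7x^7 + 7x^6 - 21x^5 + 35x^4 - 35x^3 + 21x^2 - 7x + 1
image of x^8: 8x^8 + 8x^7 - 28x^6 + 56x^5 - 70x^4 + 56x^3 - 28x^2 + 8x - 1
each image's coordinates form column j of the matrix

the matrix is [[0, 1, -1, 1, -1, 1, -1, 1, -1]; [0, 1, 2, -3, 4, -5, 6, -7, 8]; [0, 0, 2, 3, -6, 10, -15, 21, -28]; [0, 0, 0, 3, 4, -10, 20, -35, 56]; [0, 0, 0, 0, 4, 5, -15, 35, -70]; [0, 0, 0, 0, 0, 5, 6, -21, 56]; [0, 0, 0, 0, 0, 0, 6, 7, -28]; [0, 0, 0, 0, 0, 0, 0, 7, 8]; [0, 0, 0, 0, 0, 0, 0, 0, 8]] (rows listed top to bottom)


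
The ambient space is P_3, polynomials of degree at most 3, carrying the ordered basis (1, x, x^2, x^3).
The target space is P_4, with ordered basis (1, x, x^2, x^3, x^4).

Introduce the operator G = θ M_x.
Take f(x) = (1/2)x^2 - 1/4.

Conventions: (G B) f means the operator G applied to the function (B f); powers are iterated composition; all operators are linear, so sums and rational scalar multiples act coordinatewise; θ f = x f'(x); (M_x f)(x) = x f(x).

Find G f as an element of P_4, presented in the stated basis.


g(x) = (3/2)x^3 - (1/4)x

M_x f = (1/2)x^3 - (1/4)x
θ M_x f = (3/2)x^3 - (1/4)x


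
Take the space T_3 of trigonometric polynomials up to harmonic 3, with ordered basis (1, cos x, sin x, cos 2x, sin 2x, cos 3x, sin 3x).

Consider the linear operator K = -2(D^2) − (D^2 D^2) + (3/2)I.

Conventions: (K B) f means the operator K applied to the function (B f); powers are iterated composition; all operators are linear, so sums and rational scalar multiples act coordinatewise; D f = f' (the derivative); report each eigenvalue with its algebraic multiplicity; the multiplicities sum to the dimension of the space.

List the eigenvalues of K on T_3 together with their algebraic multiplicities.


λ = -123/2 (multiplicity 2), λ = -13/2 (multiplicity 2), λ = 3/2 (multiplicity 1), λ = 5/2 (multiplicity 2)

image of 1: 3/2
image of cos x: (5/2)cos x
image of sin x: (5/2)sin x
image of cos 2x: -(13/2)cos 2x
image of sin 2x: -(13/2)sin 2x
image of cos 3x: -(123/2)cos 3x
image of sin 3x: -(123/2)sin 3x
the matrix is diagonal; its diagonal is (3/2, 5/2, 5/2, -13/2, -13/2, -123/2, -123/2)
for a triangular matrix the eigenvalues are the diagonal entries, with algebraic multiplicity their repetition count


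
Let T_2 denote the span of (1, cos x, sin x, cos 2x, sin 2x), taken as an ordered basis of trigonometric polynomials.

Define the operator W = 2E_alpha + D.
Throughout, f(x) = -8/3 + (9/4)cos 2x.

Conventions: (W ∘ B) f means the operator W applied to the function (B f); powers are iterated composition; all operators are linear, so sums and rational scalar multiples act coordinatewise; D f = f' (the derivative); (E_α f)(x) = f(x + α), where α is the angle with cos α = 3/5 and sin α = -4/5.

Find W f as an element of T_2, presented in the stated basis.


the image equals g(x) = -16/3 - (63/50)cos 2x - (9/50)sin 2x

E_alpha f = -8/3 - (63/100)cos 2x + (54/25)sin 2x
(2E_alpha) f = -16/3 - (63/50)cos 2x + (108/25)sin 2x
D f = -(9/2)sin 2x
(2E_alpha + D) f = -16/3 - (63/50)cos 2x - (9/50)sin 2x


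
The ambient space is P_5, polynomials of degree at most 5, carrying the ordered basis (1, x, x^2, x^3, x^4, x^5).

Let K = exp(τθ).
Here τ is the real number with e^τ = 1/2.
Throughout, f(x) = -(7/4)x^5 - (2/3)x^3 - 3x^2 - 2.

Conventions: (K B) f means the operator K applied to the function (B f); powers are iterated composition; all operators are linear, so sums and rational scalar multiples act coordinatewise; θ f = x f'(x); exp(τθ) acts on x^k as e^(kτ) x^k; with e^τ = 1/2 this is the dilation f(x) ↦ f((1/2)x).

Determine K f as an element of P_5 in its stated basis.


the result is g(x) = -(7/128)x^5 - (1/12)x^3 - (3/4)x^2 - 2

exp(τθ) x^k = e^(kτ) x^k; with e^τ = 1/2 this sends x^k to (1/2)^k x^k
x^2 ↦ 1/4 x^2
x^3 ↦ 1/8 x^3
x^5 ↦ 1/32 x^5
applying this coordinatewise to f: exp(τθ) f = -(7/128)x^5 - (1/12)x^3 - (3/4)x^2 - 2


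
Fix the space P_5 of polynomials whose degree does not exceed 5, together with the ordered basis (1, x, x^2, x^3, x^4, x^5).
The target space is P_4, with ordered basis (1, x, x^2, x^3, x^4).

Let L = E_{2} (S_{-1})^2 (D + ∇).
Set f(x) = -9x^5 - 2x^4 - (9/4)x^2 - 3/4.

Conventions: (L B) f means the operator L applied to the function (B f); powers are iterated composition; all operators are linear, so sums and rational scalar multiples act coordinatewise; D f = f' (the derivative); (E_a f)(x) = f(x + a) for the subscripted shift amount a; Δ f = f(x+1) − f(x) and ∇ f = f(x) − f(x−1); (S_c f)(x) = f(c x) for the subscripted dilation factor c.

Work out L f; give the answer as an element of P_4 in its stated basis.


D f = -45x^4 - 8x^3 - (9/2)x
∇ f = -45x^4 + 82x^3 - 78x^2 + (65/2)x - 19/4
(D + ∇) f = -90x^4 + 74x^3 - 78x^2 + 28x - 19/4
S_{-1} (D + ∇) f = -90x^4 - 74x^3 - 78x^2 - 28x - 19/4
S_{-1} S_{-1} (D + ∇) f = -90x^4 + 74x^3 - 78x^2 + 28x - 19/4
E_{2} (S_{-1})^2 (D + ∇) f = -90x^4 - 646x^3 - 1794x^2 - 2276x - 4435/4

the result is g(x) = -90x^4 - 646x^3 - 1794x^2 - 2276x - 4435/4


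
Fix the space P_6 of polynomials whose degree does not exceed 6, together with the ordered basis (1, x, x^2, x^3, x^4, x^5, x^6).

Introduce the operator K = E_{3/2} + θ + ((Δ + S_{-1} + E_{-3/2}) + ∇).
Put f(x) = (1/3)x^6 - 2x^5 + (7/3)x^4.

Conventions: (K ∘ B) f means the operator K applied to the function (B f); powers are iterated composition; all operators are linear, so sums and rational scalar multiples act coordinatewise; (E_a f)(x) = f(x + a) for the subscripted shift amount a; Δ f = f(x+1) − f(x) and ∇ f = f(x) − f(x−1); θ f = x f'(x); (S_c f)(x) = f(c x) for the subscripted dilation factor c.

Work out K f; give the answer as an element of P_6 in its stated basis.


the result is g(x) = 3x^6 - 8x^5 + (113/6)x^4 - 58x^3 + (589/8)x^2 - (943/12)x + 871/32

E_{3/2} f = (1/3)x^6 + x^5 - (17/12)x^4 - (17/2)x^3 - (171/16)x^2 - (63/16)x + 27/64
θ f = 2x^6 - 10x^5 + (28/3)x^4
Δ f = 2x^5 - 5x^4 - 4x^3 - x^2 + (4/3)x + 2/3
S_{-1} f = (1/3)x^6 + 2x^5 + (7/3)x^4
E_{-3/2} f = (1/3)x^6 - 5x^5 + (343/12)x^4 - (163/2)x^3 + (1989/16)x^2 - (1557/16)x + 1971/64
(Δ + S_{-1} + E_{-3/2}) f = (2/3)x^6 - x^5 + (311/12)x^4 - (171/2)x^3 + (1973/16)x^2 - (4607/48)x + 6041/192
∇ f = 2x^5 - 15x^4 + 36x^3 - 39x^2 + (64/3)x - 14/3
((Δ + S_{-1} + E_{-3/2}) + ∇) f = (2/3)x^6 + x^5 + (131/12)x^4 - (99/2)x^3 + (1349/16)x^2 - (3583/48)x + 1715/64
(E_{3/2} + θ + ((Δ + S_{-1} + E_{-3/2}) + ∇)) f = 3x^6 - 8x^5 + (113/6)x^4 - 58x^3 + (589/8)x^2 - (943/12)x + 871/32


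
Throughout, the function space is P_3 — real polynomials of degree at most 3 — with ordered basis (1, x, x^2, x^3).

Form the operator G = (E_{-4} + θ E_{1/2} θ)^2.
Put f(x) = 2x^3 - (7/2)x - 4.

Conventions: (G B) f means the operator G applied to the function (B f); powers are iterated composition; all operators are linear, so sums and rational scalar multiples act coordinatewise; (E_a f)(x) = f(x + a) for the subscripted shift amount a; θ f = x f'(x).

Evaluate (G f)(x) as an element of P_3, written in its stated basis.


E_{-4} f = 2x^3 - 24x^2 + (185/2)x - 118
θ f = 6x^3 - (7/2)x
E_{1/2} θ f = 6x^3 + 9x^2 + x - 1
θ E_{1/2} θ f = 18x^3 + 18x^2 + x
(E_{-4} + θ E_{1/2} θ) f = 20x^3 - 6x^2 + (187/2)x - 118
E_{-4} (E_{-4} + θ E_{1/2} θ) f = 20x^3 - 246x^2 + (2203/2)x - 1868
θ (E_{-4} + θ E_{1/2} θ) f = 60x^3 - 12x^2 + (187/2)x
E_{1/2} θ (E_{-4} + θ E_{1/2} θ) f = 60x^3 + 78x^2 + (253/2)x + 205/4
θ E_{1/2} θ (E_{-4} + θ E_{1/2} θ) f = 180x^3 + 156x^2 + (253/2)x
(E_{-4} + θ E_{1/2} θ) (E_{-4} + θ E_{1/2} θ) f = 200x^3 - 90x^2 + 1228x - 1868

the image equals g(x) = 200x^3 - 90x^2 + 1228x - 1868


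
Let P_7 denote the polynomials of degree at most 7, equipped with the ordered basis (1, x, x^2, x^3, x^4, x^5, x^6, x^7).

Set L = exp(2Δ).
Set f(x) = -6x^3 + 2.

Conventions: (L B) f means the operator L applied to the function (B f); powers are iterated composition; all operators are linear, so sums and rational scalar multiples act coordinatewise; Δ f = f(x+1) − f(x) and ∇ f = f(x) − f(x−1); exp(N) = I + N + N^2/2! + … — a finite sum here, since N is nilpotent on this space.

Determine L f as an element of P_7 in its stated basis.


the image equals g(x) = -6x^3 - 36x^2 - 108x - 130

order-1 term: -36x^2 - 36x - 12
order-2 term: -72x - 72
order-3 term: -48
the series for exp(2Δ) f terminates at order 3
exp(2Δ) f = -6x^3 - 36x^2 - 108x - 130


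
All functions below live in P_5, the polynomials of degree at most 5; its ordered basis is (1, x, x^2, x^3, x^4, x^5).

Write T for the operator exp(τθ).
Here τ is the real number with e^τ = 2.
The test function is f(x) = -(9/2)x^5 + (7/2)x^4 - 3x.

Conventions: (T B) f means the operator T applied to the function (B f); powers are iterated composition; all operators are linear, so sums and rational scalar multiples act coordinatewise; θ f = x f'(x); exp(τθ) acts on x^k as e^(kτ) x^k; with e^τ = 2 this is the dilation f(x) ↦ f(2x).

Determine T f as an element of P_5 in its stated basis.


exp(τθ) x^k = e^(kτ) x^k; with e^τ = 2 this sends x^k to 2^k x^k
x ↦ 2 x
x^4 ↦ 16 x^4
x^5 ↦ 32 x^5
applying this coordinatewise to f: exp(τθ) f = -144x^5 + 56x^4 - 6x

g(x) = -144x^5 + 56x^4 - 6x


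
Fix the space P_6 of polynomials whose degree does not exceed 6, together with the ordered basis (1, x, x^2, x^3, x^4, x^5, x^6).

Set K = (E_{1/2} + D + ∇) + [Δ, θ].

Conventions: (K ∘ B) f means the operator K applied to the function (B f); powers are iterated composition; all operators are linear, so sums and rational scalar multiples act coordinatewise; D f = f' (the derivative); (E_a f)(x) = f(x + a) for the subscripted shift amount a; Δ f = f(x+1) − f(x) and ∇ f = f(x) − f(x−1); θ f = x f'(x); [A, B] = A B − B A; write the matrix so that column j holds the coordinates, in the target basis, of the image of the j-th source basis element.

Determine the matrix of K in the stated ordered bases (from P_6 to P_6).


image of 1: 1
image of x: x + 7/2
image of x^2: x^2 + 7x + 5/4
image of x^3: x^3 + (21/2)x^2 + (15/4)x + 33/8
image of x^4: x^4 + 14x^3 + (15/2)x^2 + (33/2)x + 49/16
image of x^5: x^5 + (35/2)x^4 + (25/2)x^3 + (165/4)x^2 + (245/16)x + 193/32
image of x^6: x^6 + 21x^5 + (75/4)x^4 + (165/2)x^3 + (735/16)x^2 + (579/16)x + 321/64
each image's coordinates form column j of the matrix

the matrix is [[1, 7/2, 5/4, 33/8, 49/16, 193/32, 321/64]; [0, 1, 7, 15/4, 33/2, 245/16, 579/16]; [0, 0, 1, 21/2, 15/2, 165/4, 735/16]; [0, 0, 0, 1, 14, 25/2, 165/2]; [0, 0, 0, 0, 1, 35/2, 75/4]; [0, 0, 0, 0, 0, 1, 21]; [0, 0, 0, 0, 0, 0, 1]] (rows listed top to bottom)


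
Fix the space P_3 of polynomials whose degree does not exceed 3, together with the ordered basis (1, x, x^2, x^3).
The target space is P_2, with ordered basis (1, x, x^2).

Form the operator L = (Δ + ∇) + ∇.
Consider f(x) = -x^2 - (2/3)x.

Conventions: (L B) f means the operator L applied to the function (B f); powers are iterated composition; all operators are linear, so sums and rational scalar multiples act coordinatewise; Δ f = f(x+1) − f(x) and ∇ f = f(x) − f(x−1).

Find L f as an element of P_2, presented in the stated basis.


g(x) = -6x - 1

Δ f = -2x - 5/3
∇ f = -2x + 1/3
(Δ + ∇) f = -4x - 4/3
∇ f = -2x + 1/3
((Δ + ∇) + ∇) f = -6x - 1


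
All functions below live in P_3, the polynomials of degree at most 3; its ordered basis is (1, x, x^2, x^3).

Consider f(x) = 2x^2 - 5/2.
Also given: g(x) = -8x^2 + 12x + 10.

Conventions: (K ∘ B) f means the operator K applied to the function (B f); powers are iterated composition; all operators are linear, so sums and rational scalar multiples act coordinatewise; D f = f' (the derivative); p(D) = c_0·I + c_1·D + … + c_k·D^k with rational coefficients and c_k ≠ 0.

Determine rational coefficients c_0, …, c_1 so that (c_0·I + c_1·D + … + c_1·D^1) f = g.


p(D) = -4·I + 3·D, i.e. c_0 = -4, c_1 = 3

D^0 f = 2x^2 - 5/2
D^1 f = 4x
matching coefficients of g against c_0 f + c_1 Df + … from the top degree down determines the c_i
solution: c_0 = -4, c_1 = 3


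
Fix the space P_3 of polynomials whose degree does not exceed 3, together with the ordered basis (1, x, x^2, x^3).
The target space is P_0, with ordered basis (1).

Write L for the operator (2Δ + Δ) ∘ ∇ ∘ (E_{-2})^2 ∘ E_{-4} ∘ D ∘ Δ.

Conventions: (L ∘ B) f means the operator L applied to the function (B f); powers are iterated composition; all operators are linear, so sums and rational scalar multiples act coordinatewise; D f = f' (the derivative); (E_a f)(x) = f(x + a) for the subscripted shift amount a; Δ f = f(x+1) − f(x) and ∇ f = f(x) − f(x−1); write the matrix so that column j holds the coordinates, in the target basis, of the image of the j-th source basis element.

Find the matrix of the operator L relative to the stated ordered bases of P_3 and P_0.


image of 1: 0
image of x: 0
image of x^2: 0
image of x^3: 0
each image's coordinates form column j of the matrix

the matrix is [[0, 0, 0, 0]] (rows listed top to bottom)


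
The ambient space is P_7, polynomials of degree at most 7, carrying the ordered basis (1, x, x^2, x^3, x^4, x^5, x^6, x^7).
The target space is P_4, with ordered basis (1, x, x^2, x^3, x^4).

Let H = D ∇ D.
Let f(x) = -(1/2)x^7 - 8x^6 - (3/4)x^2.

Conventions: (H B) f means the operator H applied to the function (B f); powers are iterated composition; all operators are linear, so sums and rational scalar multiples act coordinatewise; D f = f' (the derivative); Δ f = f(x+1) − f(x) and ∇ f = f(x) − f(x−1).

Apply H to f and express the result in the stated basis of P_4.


D f = -(7/2)x^6 - 48x^5 - (3/2)x
∇ D f = -21x^5 - (375/2)x^4 + 410x^3 - (855/2)x^2 + 219x - 46
D ∇ D f = -105x^4 - 750x^3 + 1230x^2 - 855x + 219

the image equals g(x) = -105x^4 - 750x^3 + 1230x^2 - 855x + 219


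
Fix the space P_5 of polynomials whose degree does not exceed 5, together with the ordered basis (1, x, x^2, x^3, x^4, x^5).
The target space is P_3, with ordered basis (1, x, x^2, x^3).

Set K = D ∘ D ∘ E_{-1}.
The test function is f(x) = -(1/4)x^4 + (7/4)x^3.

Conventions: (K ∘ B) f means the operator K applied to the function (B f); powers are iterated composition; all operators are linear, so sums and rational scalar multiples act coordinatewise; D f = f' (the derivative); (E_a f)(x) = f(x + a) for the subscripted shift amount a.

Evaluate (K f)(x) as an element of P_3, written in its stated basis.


g(x) = -3x^2 + (33/2)x - 27/2

E_{-1} f = -(1/4)x^4 + (11/4)x^3 - (27/4)x^2 + (25/4)x - 2
D E_{-1} f = -x^3 + (33/4)x^2 - (27/2)x + 25/4
D D E_{-1} f = -3x^2 + (33/2)x - 27/2


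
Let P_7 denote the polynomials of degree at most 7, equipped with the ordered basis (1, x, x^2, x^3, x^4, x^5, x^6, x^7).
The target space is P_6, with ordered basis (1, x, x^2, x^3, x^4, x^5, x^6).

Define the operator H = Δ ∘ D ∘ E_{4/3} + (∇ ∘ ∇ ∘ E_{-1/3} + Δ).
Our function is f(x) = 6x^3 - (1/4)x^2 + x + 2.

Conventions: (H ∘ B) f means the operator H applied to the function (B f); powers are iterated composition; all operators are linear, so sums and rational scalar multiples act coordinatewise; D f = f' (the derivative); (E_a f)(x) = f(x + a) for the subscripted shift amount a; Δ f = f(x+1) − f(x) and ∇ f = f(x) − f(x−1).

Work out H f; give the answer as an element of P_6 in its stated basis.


the result is g(x) = 18x^2 + (179/2)x + 95/4

E_{4/3} f = 6x^3 + (95/4)x^2 + (97/3)x + 154/9
D E_{4/3} f = 18x^2 + (95/2)x + 97/3
Δ D E_{4/3} f = 36x + 131/2
E_{-1/3} f = 6x^3 - (25/4)x^2 + (19/6)x + 17/12
∇ E_{-1/3} f = 18x^2 - (61/2)x + 185/12
∇ ∇ E_{-1/3} f = 36x - 97/2
Δ f = 18x^2 + (35/2)x + 27/4
(∇ ∘ ∇ ∘ E_{-1/3} + Δ) f = 18x^2 + (107/2)x - 167/4
(Δ ∘ D ∘ E_{4/3} + (∇ ∘ ∇ ∘ E_{-1/3} + Δ)) f = 18x^2 + (179/2)x + 95/4


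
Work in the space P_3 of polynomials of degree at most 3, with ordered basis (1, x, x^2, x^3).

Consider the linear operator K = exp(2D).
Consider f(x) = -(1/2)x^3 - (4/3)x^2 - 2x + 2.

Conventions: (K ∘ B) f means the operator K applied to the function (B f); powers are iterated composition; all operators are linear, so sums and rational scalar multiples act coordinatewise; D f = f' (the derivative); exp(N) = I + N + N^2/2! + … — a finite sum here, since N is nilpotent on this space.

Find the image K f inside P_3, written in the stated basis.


order-1 term: -3x^2 - (16/3)x - 4
order-2 term: -6x - 16/3
order-3 term: -4
the series for exp(2D) f terminates at order 3
exp(2D) f = -(1/2)x^3 - (13/3)x^2 - (40/3)x - 34/3

the image equals g(x) = -(1/2)x^3 - (13/3)x^2 - (40/3)x - 34/3


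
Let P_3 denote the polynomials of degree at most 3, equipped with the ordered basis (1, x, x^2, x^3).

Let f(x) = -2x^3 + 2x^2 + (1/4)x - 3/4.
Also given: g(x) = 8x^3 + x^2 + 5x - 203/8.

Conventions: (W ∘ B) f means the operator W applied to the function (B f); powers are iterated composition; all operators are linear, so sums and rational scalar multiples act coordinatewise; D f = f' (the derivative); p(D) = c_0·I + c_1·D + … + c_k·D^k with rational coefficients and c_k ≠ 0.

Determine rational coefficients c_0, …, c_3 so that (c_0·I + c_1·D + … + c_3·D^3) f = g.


D^0 f = -2x^3 + 2x^2 + (1/4)x - 3/4
D^1 f = -6x^2 + 4x + 1/4
D^2 f = -12x + 4
D^3 f = -12
matching coefficients of g against c_0 f + c_1 Df + … from the top degree down determines the c_i
solution: c_0 = -4, c_1 = -3/2, c_2 = -1, c_3 = 2

p(D) = -4·I − (3/2)·D − D^2 + 2·D^3, i.e. c_0 = -4, c_1 = -3/2, c_2 = -1, c_3 = 2


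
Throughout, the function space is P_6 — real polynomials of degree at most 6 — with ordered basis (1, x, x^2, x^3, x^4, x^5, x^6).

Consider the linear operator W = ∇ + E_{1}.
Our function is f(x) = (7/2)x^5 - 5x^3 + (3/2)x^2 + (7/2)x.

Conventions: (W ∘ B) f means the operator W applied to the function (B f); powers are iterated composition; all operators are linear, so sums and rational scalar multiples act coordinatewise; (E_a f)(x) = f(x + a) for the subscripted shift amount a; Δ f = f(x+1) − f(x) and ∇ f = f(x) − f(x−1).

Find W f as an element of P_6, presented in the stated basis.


the result is g(x) = (7/2)x^5 + 35x^4 - 5x^3 + (83/2)x^2 + (19/2)x + 4

∇ f = (35/2)x^4 - 35x^3 + 20x^2 + (1/2)x + 1/2
E_{1} f = (7/2)x^5 + (35/2)x^4 + 30x^3 + (43/2)x^2 + 9x + 7/2
(∇ + E_{1}) f = (7/2)x^5 + 35x^4 - 5x^3 + (83/2)x^2 + (19/2)x + 4


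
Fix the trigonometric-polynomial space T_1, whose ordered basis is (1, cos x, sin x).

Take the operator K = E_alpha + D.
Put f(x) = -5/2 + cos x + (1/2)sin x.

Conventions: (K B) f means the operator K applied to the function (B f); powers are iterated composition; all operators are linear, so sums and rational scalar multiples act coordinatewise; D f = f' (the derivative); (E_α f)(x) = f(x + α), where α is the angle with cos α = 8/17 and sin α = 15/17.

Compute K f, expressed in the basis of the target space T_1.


E_alpha f = -5/2 + (31/34)cos x - (11/17)sin x
D f = (1/2)cos x - sin x
(E_alpha + D) f = -5/2 + (24/17)cos x - (28/17)sin x

the result is g(x) = -5/2 + (24/17)cos x - (28/17)sin x


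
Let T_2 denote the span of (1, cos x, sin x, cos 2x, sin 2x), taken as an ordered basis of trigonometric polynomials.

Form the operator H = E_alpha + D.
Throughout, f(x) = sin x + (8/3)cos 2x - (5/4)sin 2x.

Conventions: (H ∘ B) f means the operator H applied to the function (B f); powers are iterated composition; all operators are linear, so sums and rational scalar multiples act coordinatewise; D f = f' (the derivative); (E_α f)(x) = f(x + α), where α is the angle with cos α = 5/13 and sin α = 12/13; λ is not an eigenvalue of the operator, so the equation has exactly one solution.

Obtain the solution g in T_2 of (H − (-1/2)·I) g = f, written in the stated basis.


the result is g(x) = -(100/233)cos x + (46/233)sin x + (1922/4993)cos 2x + (30347/29958)sin 2x

write g with unknown coordinates in the stated basis and equate coefficients in (H − (-1/2)·I) g = f
solving from the highest basis element down gives g = -(100/233)cos x + (46/233)sin x + (1922/4993)cos 2x + (30347/29958)sin 2x
check: H g = (50/233)cos x + (210/233)sin x + (37061/14979)cos 2x - (52621/29958)sin 2x
so H g − (-1/2)·g = sin x + (8/3)cos 2x - (5/4)sin 2x = f ✓


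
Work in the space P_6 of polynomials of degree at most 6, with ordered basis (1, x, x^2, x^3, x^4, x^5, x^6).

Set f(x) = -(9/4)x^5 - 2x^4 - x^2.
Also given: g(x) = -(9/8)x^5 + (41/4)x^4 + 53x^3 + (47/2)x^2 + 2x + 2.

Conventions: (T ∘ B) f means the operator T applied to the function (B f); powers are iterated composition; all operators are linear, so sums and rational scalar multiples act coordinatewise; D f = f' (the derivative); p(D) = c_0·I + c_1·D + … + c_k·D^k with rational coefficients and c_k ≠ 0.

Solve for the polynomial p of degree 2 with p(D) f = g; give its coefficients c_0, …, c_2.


D^0 f = -(9/4)x^5 - 2x^4 - x^2
D^1 f = -(45/4)x^4 - 8x^3 - 2x
D^2 f = -45x^3 - 24x^2 - 2
matching coefficients of g against c_0 f + c_1 Df + … from the top degree down determines the c_i
solution: c_0 = 1/2, c_1 = -1, c_2 = -1

c_0 = 1/2, c_1 = -1, c_2 = -1


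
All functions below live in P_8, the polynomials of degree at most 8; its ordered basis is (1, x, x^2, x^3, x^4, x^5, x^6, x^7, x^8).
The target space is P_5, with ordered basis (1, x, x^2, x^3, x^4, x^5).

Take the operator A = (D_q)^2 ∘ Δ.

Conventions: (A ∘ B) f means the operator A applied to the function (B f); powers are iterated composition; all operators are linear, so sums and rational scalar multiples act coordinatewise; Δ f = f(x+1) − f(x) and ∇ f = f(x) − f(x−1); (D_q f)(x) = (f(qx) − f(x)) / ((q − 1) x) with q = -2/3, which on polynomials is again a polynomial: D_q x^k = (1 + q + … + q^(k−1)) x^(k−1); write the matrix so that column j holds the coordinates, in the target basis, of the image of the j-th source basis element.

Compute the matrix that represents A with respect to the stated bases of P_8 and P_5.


image of 1: 0
image of x: 0
image of x^2: 0
image of x^3: 1
image of x^4: (28/27)x + 2
image of x^5: (455/243)x^2 + (70/27)x + 10/3
image of x^6: (1430/729)x^3 + (455/81)x^2 + (140/27)x + 5
image of x^7: (51205/19683)x^4 + (5005/729)x^3 + (3185/243)x^2 + (245/27)x + 7
image of x^8: (492632/177147)x^5 + (204820/19683)x^4 + (40040/2187)x^3 + (6370/243)x^2 + (392/27)x + 28/3
each image's coordinates form column j of the matrix

the matrix is [[0, 0, 0, 1, 2, 10/3, 5, 7, 28/3]; [0, 0, 0, 0, 28/27, 70/27, 140/27, 245/27, 392/27]; [0, 0, 0, 0, 0, 455/243, 455/81, 3185/243, 6370/243]; [0, 0, 0, 0, 0, 0, 1430/729, 5005/729, 40040/2187]; [0, 0, 0, 0, 0, 0, 0, 51205/19683, 204820/19683]; [0, 0, 0, 0, 0, 0, 0, 0, 492632/177147]] (rows listed top to bottom)


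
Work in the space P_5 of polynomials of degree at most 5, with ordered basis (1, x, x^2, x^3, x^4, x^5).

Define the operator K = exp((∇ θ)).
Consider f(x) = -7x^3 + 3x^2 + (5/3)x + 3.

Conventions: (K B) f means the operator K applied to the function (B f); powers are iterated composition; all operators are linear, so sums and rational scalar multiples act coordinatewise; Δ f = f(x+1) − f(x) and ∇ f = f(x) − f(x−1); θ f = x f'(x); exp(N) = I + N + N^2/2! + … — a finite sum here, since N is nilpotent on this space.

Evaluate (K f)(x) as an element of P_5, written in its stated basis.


the image equals g(x) = -7x^3 - 60x^2 - (148/3)x + 217/6

order-1 term: -63x^2 + 75x - 76/3
order-2 term: -126x + 201/2
order-3 term: -42
the series for exp((∇ θ)) f terminates at order 3
exp((∇ θ)) f = -7x^3 - 60x^2 - (148/3)x + 217/6


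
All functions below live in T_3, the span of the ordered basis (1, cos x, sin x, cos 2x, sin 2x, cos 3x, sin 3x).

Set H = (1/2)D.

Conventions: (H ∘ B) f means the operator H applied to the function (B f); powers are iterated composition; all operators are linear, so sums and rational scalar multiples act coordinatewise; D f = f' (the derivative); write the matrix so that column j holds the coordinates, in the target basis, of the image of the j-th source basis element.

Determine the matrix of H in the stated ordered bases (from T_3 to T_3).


the matrix is [[0, 0, 0, 0, 0, 0, 0]; [0, 0, 1/2, 0, 0, 0, 0]; [0, -1/2, 0, 0, 0, 0, 0]; [0, 0, 0, 0, 1, 0, 0]; [0, 0, 0, -1, 0, 0, 0]; [0, 0, 0, 0, 0, 0, 3/2]; [0, 0, 0, 0, 0, -3/2, 0]] (rows listed top to bottom)

image of 1: 0
image of cos x: -(1/2)sin x
image of sin x: (1/2)cos x
image of cos 2x: -sin 2x
image of sin 2x: cos 2x
image of cos 3x: -(3/2)sin 3x
image of sin 3x: (3/2)cos 3x
each image's coordinates form column j of the matrix


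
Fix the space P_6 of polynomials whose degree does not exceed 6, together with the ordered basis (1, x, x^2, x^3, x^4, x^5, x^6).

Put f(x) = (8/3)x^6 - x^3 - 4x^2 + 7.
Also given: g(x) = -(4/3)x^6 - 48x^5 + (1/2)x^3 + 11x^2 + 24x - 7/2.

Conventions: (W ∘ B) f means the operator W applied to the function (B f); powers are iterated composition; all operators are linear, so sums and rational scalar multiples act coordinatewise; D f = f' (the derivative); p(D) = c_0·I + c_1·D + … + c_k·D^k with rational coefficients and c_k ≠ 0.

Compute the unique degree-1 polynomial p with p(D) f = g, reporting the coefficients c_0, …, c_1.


p(D) = -(1/2)·I − 3·D, i.e. c_0 = -1/2, c_1 = -3

D^0 f = (8/3)x^6 - x^3 - 4x^2 + 7
D^1 f = 16x^5 - 3x^2 - 8x
matching coefficients of g against c_0 f + c_1 Df + … from the top degree down determines the c_i
solution: c_0 = -1/2, c_1 = -3


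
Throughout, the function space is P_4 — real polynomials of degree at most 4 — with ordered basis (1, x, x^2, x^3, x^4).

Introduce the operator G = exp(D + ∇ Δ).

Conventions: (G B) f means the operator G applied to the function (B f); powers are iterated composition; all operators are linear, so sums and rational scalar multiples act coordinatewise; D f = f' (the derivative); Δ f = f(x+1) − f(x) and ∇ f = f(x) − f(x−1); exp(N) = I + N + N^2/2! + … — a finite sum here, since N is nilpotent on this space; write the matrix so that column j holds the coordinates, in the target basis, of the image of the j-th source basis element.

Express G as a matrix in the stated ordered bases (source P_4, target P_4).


image of 1: 1
image of x: x + 1
image of x^2: x^2 + 2x + 3
image of x^3: x^3 + 3x^2 + 9x + 7
image of x^4: x^4 + 4x^3 + 18x^2 + 28x + 27
each image's coordinates form column j of the matrix

the matrix is [[1, 1, 3, 7, 27]; [0, 1, 2, 9, 28]; [0, 0, 1, 3, 18]; [0, 0, 0, 1, 4]; [0, 0, 0, 0, 1]] (rows listed top to bottom)
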